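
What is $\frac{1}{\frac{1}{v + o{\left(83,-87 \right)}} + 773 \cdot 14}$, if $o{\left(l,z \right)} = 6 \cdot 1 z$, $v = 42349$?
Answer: $\frac{41827}{452651795} \approx 9.2404 \cdot 10^{-5}$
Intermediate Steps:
$o{\left(l,z \right)} = 6 z$
$\frac{1}{\frac{1}{v + o{\left(83,-87 \right)}} + 773 \cdot 14} = \frac{1}{\frac{1}{42349 + 6 \left(-87\right)} + 773 \cdot 14} = \frac{1}{\frac{1}{42349 - 522} + 10822} = \frac{1}{\frac{1}{41827} + 10822} = \frac{1}{\frac{452651795}{41827}} = \frac{41827}{452651795}$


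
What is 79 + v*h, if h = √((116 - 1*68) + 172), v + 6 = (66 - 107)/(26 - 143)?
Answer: 79 - 1322*√55/117 ≈ -4.7967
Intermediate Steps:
v = -661/117 (v = -6 + (66 - 107)/(26 - 143) = -6 - 41/(-117) = -6 - 41*(-1/117) = -6 + 41/117 = -661/117 ≈ -5.6496)
h = 2*√55 (h = √((116 - 68) + 172) = √(48 + 172) = √220 = 2*√55 ≈ 14.832)
79 + v*h = 79 - 1322*√55/117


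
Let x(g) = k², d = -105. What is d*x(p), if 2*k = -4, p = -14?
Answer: -420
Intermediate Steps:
k = -2 (k = (½)*(-4) = -2)
x(g) = 4 (x(g) = (-2)² = 4)
d*x(p) = -105*4 = -420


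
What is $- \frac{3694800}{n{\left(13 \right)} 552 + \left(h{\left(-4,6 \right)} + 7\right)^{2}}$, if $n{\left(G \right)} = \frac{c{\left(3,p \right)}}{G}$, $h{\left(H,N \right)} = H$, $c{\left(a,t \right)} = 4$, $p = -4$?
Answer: $- \frac{640432}{31} \approx -20659.0$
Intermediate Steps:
$n{\left(G \right)} = \frac{4}{G}$
$- \frac{3694800}{n{\left(13 \right)} 552 + \left(h{\left(-4,6 \right)} + 7\right)^{2}} = - \frac{3694800}{\frac{4}{13} \cdot 552 + \left(-4 + 7\right)^{2}} = - \frac{3694800}{4 \cdot \frac{1}{13} \cdot 552 + 3^{2}} = - \frac{3694800}{\frac{4}{13} \cdot 552 + 9} = - \frac{3694800}{\frac{2208}{13} + 9} = - \frac{3694800}{\frac{2325}{13}} = \left(-3694800\right) \frac{13}{2325} = - \frac{640432}{31}$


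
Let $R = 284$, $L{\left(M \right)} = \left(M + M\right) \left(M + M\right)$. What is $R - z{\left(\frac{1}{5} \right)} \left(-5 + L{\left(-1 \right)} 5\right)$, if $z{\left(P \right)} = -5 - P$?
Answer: $362$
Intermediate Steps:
$L{\left(M \right)} = 4 M^{2}$ ($L{\left(M \right)} = 2 M 2 M = 4 M^{2}$)
$R - z{\left(\frac{1}{5} \right)} \left(-5 + L{\left(-1 \right)} 5\right) = 284 - \left(-5 - \frac{1}{5}\right) \left(-5 + 4 \left(-1\right)^{2} \cdot 5\right) = 284 - \left(-5 - \frac{1}{5}\right) \left(-5 + 4 \cdot 1 \cdot 5\right) = 284 - \left(-5 - \frac{1}{5}\right) \left(-5 + 4 \cdot 5\right) = 284 - - \frac{26 \left(-5 + 20\right)}{5} = 284 - \left(- \frac{26}{5}\right) 15 = 284 - -78 = 284 + 78 = 362$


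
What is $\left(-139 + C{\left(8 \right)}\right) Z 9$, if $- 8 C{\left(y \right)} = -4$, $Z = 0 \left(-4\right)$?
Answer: $0$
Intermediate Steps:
$Z = 0$
$C{\left(y \right)} = \frac{1}{2}$ ($C{\left(y \right)} = \left(- \frac{1}{8}\right) \left(-4\right) = \frac{1}{2}$)
$\left(-139 + C{\left(8 \right)}\right) Z 9 = \left(-139 + \frac{1}{2}\right) 0 \cdot 9 = \left(- \frac{277}{2}\right) 0 = 0$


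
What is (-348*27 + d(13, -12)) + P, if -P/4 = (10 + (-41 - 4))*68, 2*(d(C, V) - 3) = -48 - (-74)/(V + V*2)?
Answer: 3671/36 ≈ 101.97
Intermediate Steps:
d(C, V) = -21 + 37/(3*V) (d(C, V) = 3 + (-48 - (-74)/(V + V*2))/2 = 3 + (-48 - (-74)/(V + 2*V))/2 = 3 + (-48 - (-74)/(3*V))/2 = 3 + (-48 + 74/(3*V))/2 = 3 + (-24 + 37/(3*V)) = -21 + 37/(3*V))
P = 9520 (P = -4*(10 + (-41 - 4))*68 = -4*(10 - 45)*68 = -(-140)*68 = -4*(-2380) = 9520)
(-348*27 + d(13, -12)) + P = (-348*27 + (-21 + (37/3)/(-12))) + 9520 = (-29*12*27 + (-21 + (37/3)*(-1/12))) + 9520 = (-348*27 + (-21 - 37/36)) + 9520 = (-9396 - 793/36) + 9520 = -339049/36 + 9520 = 3671/36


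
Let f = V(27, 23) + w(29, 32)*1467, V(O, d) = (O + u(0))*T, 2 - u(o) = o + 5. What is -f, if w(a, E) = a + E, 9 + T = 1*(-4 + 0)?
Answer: -89175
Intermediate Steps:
u(o) = -3 - o (u(o) = 2 - (o + 5) = 2 - (5 + o) = 2 + (-5 - o) = -3 - o)
T = -13 (T = -9 + 1*(-4 + 0) = -9 + 1*(-4) = -9 - 4 = -13)
V(O, d) = 39 - 13*O (V(O, d) = (O + (-3 - 1*0))*(-13) = (O + (-3 + 0))*(-13) = (O - 3)*(-13) = (-3 + O)*(-13) = 39 - 13*O)
w(a, E) = E + a
f = 89175 (f = (39 - 13*27) + (32 + 29)*1467 = (39 - 351) + 61*1467 = -312 + 89487 = 89175)
-f = -1*89175 = -89175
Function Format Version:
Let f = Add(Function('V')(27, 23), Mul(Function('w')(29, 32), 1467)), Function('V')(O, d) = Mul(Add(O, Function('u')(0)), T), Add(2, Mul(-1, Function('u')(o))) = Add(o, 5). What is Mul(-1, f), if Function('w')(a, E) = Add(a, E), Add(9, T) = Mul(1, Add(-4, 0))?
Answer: -89175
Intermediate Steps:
Function('u')(o) = Add(-3, Mul(-1, o)) (Function('u')(o) = Add(2, Mul(-1, Add(o, 5))) = Add(2, Mul(-1, Add(5, o))) = Add(2, Add(-5, Mul(-1, o))) = Add(-3, Mul(-1, o)))
T = -13 (T = Add(-9, Mul(1, Add(-4, 0))) = Add(-9, Mul(1, -4)) = Add(-9, -4) = -13)
Function('V')(O, d) = Add(39, Mul(-13, O)) (Function('V')(O, d) = Mul(Add(O, Add(-3, Mul(-1, 0))), -13) = Mul(Add(O, Add(-3, 0)), -13) = Mul(Add(O, -3), -13) = Mul(Add(-3, O), -13) = Add(39, Mul(-13, O)))
Function('w')(a, E) = Add(E, a)
f = 89175 (f = Add(Add(39, Mul(-13, 27)), Mul(Add(32, 29), 1467)) = Add(Add(39, -351), Mul(61, 1467)) = Add(-312, 89487) = 89175)
Mul(-1, f) = Mul(-1, 89175) = -89175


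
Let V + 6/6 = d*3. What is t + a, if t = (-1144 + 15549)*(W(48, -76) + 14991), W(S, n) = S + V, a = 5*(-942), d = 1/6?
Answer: 433249765/2 ≈ 2.1662e+8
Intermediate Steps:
d = ⅙ ≈ 0.16667
V = -½ (V = -1 + (⅙)*3 = -1 + ½ = -½ ≈ -0.50000)
a = -4710
W(S, n) = -½ + S (W(S, n) = S - ½ = -½ + S)
t = 433259185/2 (t = (-1144 + 15549)*((-½ + 48) + 14991) = 14405*(95/2 + 14991) = 14405*(30077/2) = 433259185/2 ≈ 2.1663e+8)
t + a = 433259185/2 - 4710 = 433249765/2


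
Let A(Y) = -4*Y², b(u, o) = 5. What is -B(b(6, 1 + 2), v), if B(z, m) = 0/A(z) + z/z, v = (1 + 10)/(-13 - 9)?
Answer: -1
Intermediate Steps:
v = -½ (v = 11/(-22) = 11*(-1/22) = -½ ≈ -0.50000)
B(z, m) = 1 (B(z, m) = 0/((-4*z²)) + z/z = 0*(-1/(4*z²)) + 1 = 0 + 1 = 1)
-B(b(6, 1 + 2), v) = -1*1 = -1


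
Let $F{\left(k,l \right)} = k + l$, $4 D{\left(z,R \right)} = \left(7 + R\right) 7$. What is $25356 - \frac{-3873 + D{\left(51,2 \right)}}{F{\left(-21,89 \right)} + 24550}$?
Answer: $\frac{832290487}{32824} \approx 25356.0$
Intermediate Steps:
$D{\left(z,R \right)} = \frac{49}{4} + \frac{7 R}{4}$ ($D{\left(z,R \right)} = \frac{\left(7 + R\right) 7}{4} = \frac{49 + 7 R}{4} = \frac{49}{4} + \frac{7 R}{4}$)
$25356 - \frac{-3873 + D{\left(51,2 \right)}}{F{\left(-21,89 \right)} + 24550} = 25356 - \frac{-3873 + \left(\frac{49}{4} + \frac{7}{4} \cdot 2\right)}{\left(-21 + 89\right) + 24550} = 25356 - \frac{-3873 + \left(\frac{49}{4} + \frac{7}{2}\right)}{68 + 24550} = 25356 - \frac{-3873 + \frac{63}{4}}{24618} = 25356 - \left(- \frac{15429}{4}\right) \frac{1}{24618} = 25356 - - \frac{5143}{32824} = 25356 + \frac{5143}{32824} = \frac{832290487}{32824}$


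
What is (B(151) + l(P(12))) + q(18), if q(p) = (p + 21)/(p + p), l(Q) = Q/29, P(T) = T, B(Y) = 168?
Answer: 58985/348 ≈ 169.50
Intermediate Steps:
l(Q) = Q/29 (l(Q) = Q*(1/29) = Q/29)
q(p) = (21 + p)/(2*p) (q(p) = (21 + p)/((2*p)) = (21 + p)*(1/(2*p)) = (21 + p)/(2*p))
(B(151) + l(P(12))) + q(18) = (168 + (1/29)*12) + (½)*(21 + 18)/18 = (168 + 12/29) + (½)*(1/18)*39 = 4884/29 + 13/12 = 58985/348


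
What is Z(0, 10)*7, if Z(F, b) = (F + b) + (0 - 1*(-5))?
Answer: 105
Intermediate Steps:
Z(F, b) = 5 + F + b (Z(F, b) = (F + b) + (0 + 5) = (F + b) + 5 = 5 + F + b)
Z(0, 10)*7 = (5 + 0 + 10)*7 = 15*7 = 105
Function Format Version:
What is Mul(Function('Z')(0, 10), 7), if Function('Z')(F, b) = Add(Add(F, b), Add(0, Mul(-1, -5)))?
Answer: 105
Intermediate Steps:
Function('Z')(F, b) = Add(5, F, b) (Function('Z')(F, b) = Add(Add(F, b), Add(0, 5)) = Add(Add(F, b), 5) = Add(5, F, b))
Mul(Function('Z')(0, 10), 7) = Mul(Add(5, 0, 10), 7) = Mul(15, 7) = 105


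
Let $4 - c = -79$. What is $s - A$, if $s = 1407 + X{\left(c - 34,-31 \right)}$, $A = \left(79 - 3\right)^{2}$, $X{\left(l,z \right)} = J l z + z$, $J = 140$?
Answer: $-217060$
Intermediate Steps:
$c = 83$ ($c = 4 - -79 = 4 + 79 = 83$)
$X{\left(l,z \right)} = z + 140 l z$ ($X{\left(l,z \right)} = 140 l z + z = z + 140 l z$)
$A = 5776$ ($A = 76^{2} = 5776$)
$s = -211284$ ($s = 1407 - 31 \left(1 + 140 \left(83 - 34\right)\right) = 1407 - 31 \left(1 + 140 \cdot 49\right) = 1407 - 31 \left(1 + 6860\right) = 1407 - 212691 = -211284$)
$s - A = -211284 - 5776 = -217060$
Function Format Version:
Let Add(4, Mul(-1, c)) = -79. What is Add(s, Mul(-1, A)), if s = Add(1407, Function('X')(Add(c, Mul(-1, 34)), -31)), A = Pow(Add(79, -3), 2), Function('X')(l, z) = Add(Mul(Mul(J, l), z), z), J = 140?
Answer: -217060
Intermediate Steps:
c = 83 (c = Add(4, Mul(-1, -79)) = Add(4, 79) = 83)
Function('X')(l, z) = Add(z, Mul(140, l, z)) (Function('X')(l, z) = Add(Mul(Mul(140, l), z), z) = Add(Mul(140, l, z), z) = Add(z, Mul(140, l, z)))
A = 5776 (A = Pow(76, 2) = 5776)
s = -211284 (s = Add(1407, Mul(-31, Add(1, Mul(140, Add(83, Mul(-1, 34)))))) = Add(1407, Mul(-31, Add(1, Mul(140, Add(83, -34))))) = Add(1407, Mul(-31, Add(1, Mul(140, 49)))) = Add(1407, Mul(-31, Add(1, 6860))) = Add(1407, Mul(-31, 6861)) = Add(1407, -212691) = -211284)
Add(s, Mul(-1, A)) = Add(-211284, Mul(-1, 5776)) = Add(-211284, -5776) = -217060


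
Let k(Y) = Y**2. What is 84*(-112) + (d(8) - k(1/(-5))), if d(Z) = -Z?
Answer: -235401/25 ≈ -9416.0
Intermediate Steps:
84*(-112) + (d(8) - k(1/(-5))) = 84*(-112) + (-1*8 - (1/(-5))**2) = -9408 + (-8 - (-1/5)**2) = -9408 + (-8 - 1*1/25) = -9408 + (-8 - 1/25) = -9408 - 201/25 = -235401/25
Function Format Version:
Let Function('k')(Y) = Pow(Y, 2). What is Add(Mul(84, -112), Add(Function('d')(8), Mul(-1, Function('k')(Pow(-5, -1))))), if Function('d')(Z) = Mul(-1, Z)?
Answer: Rational(-235401, 25) ≈ -9416.0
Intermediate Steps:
Add(Mul(84, -112), Add(Function('d')(8), Mul(-1, Function('k')(Pow(-5, -1))))) = Add(Mul(84, -112), Add(Mul(-1, 8), Mul(-1, Pow(Pow(-5, -1), 2)))) = Add(-9408, Add(-8, Mul(-1, Pow(Rational(-1, 5), 2)))) = Add(-9408, Add(-8, Mul(-1, Rational(1, 25)))) = Add(-9408, Add(-8, Rational(-1, 25))) = Add(-9408, Rational(-201, 25)) = Rational(-235401, 25)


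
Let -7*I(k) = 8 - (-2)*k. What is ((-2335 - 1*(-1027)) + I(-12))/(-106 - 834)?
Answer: 457/329 ≈ 1.3891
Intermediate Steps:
I(k) = -8/7 - 2*k/7 (I(k) = -(8 - (-2)*k)/7 = -(8 + 2*k)/7 = -8/7 - 2*k/7)
((-2335 - 1*(-1027)) + I(-12))/(-106 - 834) = ((-2335 - 1*(-1027)) + (-8/7 - 2/7*(-12)))/(-106 - 834) = ((-2335 + 1027) + (-8/7 + 24/7))/(-940) = (-1308 + 16/7)*(-1/940) = -9140/7*(-1/940) = 457/329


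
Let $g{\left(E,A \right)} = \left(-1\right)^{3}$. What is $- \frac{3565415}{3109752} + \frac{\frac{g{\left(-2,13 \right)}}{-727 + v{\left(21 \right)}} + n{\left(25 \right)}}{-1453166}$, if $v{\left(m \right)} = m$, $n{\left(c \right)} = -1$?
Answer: $- \frac{914470636117795}{797601006907848} \approx -1.1465$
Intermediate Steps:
$g{\left(E,A \right)} = -1$
$- \frac{3565415}{3109752} + \frac{\frac{g{\left(-2,13 \right)}}{-727 + v{\left(21 \right)}} + n{\left(25 \right)}}{-1453166} = - \frac{3565415}{3109752} + \frac{- \frac{1}{-727 + 21} - 1}{-1453166} = \left(-3565415\right) \frac{1}{3109752} + \left(- \frac{1}{-706} - 1\right) \left(- \frac{1}{1453166}\right) = - \frac{3565415}{3109752} + \left(\left(-1\right) \left(- \frac{1}{706}\right) - 1\right) \left(- \frac{1}{1453166}\right) = - \frac{3565415}{3109752} + \left(\frac{1}{706} - 1\right) \left(- \frac{1}{1453166}\right) = - \frac{3565415}{3109752} - - \frac{705}{1025935196} = - \frac{3565415}{3109752} + \frac{705}{1025935196} = - \frac{914470636117795}{797601006907848}$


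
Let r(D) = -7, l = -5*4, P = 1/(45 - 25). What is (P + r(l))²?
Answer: 19321/400 ≈ 48.302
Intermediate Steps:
P = 1/20 ≈ 0.050000
l = -20
(P + r(l))² = (1/20 - 7)² = (-139/20)² = 19321/400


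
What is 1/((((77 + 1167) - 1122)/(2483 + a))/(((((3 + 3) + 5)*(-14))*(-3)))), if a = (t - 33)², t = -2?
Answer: 856548/61 ≈ 14042.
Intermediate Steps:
a = 1225 (a = (-2 - 33)² = (-35)² = 1225)
1/((((77 + 1167) - 1122)/(2483 + a))/(((((3 + 3) + 5)*(-14))*(-3)))) = 1/((((77 + 1167) - 1122)/(2483 + 1225))/(((((3 + 3) + 5)*(-14))*(-3)))) = 1/(((1244 - 1122)/3708)/((((6 + 5)*(-14))*(-3)))) = 1/((122*(1/3708))/(((11*(-14))*(-3)))) = 1/(61/(1854*((-154*(-3))))) = 1/((61/1854)/462) = 1/((61/1854)*(1/462)) = 1/(61/856548) = 856548/61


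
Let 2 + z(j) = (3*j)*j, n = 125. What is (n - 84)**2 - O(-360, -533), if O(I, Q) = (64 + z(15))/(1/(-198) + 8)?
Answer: 2515097/1583 ≈ 1588.8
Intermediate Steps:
z(j) = -2 + 3*j**2 (z(j) = -2 + (3*j)*j = -2 + 3*j**2)
O(I, Q) = 145926/1583 (O(I, Q) = (64 + (-2 + 3*15**2))/(1/(-198) + 8) = (64 + (-2 + 3*225))/(-1/198 + 8) = (64 + (-2 + 675))/(1583/198) = (64 + 673)*(198/1583) = 737*(198/1583) = 145926/1583)
(n - 84)**2 - O(-360, -533) = (125 - 84)**2 - 1*145926/1583 = 41**2 - 145926/1583 = 1681 - 145926/1583 = 2515097/1583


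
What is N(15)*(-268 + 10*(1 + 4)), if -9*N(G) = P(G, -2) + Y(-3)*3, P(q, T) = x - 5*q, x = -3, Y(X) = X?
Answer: -6322/3 ≈ -2107.3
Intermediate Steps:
P(q, T) = -3 - 5*q
N(G) = 4/3 + 5*G/9 (N(G) = -((-3 - 5*G) - 3*3)/9 = -((-3 - 5*G) - 9)/9 = -(-12 - 5*G)/9 = 4/3 + 5*G/9)
N(15)*(-268 + 10*(1 + 4)) = (4/3 + (5/9)*15)*(-268 + 10*(1 + 4)) = (4/3 + 25/3)*(-268 + 10*5) = 29*(-268 + 50)/3 = (29/3)*(-218) = -6322/3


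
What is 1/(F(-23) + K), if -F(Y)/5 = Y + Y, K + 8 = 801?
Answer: 1/1023 ≈ 0.00097752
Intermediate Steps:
K = 793 (K = -8 + 801 = 793)
F(Y) = -10*Y (F(Y) = -5*(Y + Y) = -10*Y)
1/(F(-23) + K) = 1/(-10*(-23) + 793) = 1/(230 + 793) = 1/1023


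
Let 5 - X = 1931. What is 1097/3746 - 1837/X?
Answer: 2248556/1803699 ≈ 1.2466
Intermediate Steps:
X = -1926 (X = 5 - 1*1931 = 5 - 1931 = -1926)
1097/3746 - 1837/X = 1097/3746 - 1837/(-1926) = 1097*(1/3746) - 1837*(-1/1926) = 1097/3746 + 1837/1926 = 2248556/1803699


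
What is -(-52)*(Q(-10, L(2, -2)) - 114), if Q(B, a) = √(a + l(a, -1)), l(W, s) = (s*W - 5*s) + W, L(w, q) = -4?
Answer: -5876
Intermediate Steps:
l(W, s) = W - 5*s + W*s (l(W, s) = (W*s - 5*s) + W = (-5*s + W*s) + W = W - 5*s + W*s)
Q(B, a) = √(5 + a) (Q(B, a) = √(a + (a - 5*(-1) + a*(-1))) = √(a + (a + 5 - a)) = √(a + 5) = √(5 + a))
-(-52)*(Q(-10, L(2, -2)) - 114) = -(-52)*(√(5 - 4) - 114) = -(-52)*(√1 - 114) = -(-52)*(1 - 114) = -(-52)*(-113) = -1*5876 = -5876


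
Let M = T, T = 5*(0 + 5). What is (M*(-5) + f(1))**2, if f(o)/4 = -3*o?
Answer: 18769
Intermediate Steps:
T = 25 (T = 5*5 = 25)
M = 25
f(o) = -12*o (f(o) = 4*(-3*o) = -12*o)
(M*(-5) + f(1))**2 = (25*(-5) - 12*1)**2 = (-125 - 12)**2 = (-137)**2 = 18769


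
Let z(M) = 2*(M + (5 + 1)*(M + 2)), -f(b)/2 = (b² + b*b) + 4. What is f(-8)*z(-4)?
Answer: 8448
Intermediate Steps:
f(b) = -8 - 4*b² (f(b) = -2*((b² + b*b) + 4) = -2*((b² + b²) + 4) = -2*(2*b² + 4) = -2*(4 + 2*b²) = -8 - 4*b²)
z(M) = 24 + 14*M (z(M) = 2*(M + 6*(2 + M)) = 2*(M + (12 + 6*M)) = 2*(12 + 7*M) = 24 + 14*M)
f(-8)*z(-4) = (-8 - 4*(-8)²)*(24 + 14*(-4)) = (-8 - 4*64)*(24 - 56) = (-8 - 256)*(-32) = -264*(-32) = 8448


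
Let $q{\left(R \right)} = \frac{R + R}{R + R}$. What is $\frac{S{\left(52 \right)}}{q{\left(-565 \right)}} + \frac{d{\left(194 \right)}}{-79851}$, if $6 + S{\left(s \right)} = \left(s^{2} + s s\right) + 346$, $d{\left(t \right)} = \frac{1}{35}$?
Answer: $\frac{16064424179}{2794785} \approx 5748.0$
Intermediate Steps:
$q{\left(R \right)} = 1$ ($q{\left(R \right)} = \frac{2 R}{2 R} = 2 R \frac{1}{2 R} = 1$)
$d{\left(t \right)} = \frac{1}{35}$
$S{\left(s \right)} = 340 + 2 s^{2}$ ($S{\left(s \right)} = -6 + \left(\left(s^{2} + s s\right) + 346\right) = -6 + \left(\left(s^{2} + s^{2}\right) + 346\right) = -6 + \left(2 s^{2} + 346\right) = -6 + \left(346 + 2 s^{2}\right) = 340 + 2 s^{2}$)
$\frac{S{\left(52 \right)}}{q{\left(-565 \right)}} + \frac{d{\left(194 \right)}}{-79851} = \frac{340 + 2 \cdot 52^{2}}{1} + \frac{1}{35 \left(-79851\right)} = \left(340 + 2 \cdot 2704\right) 1 + \frac{1}{35} \left(- \frac{1}{79851}\right) = \left(340 + 5408\right) 1 - \frac{1}{2794785} = 5748 \cdot 1 - \frac{1}{2794785} = 5748 - \frac{1}{2794785} = \frac{16064424179}{2794785}$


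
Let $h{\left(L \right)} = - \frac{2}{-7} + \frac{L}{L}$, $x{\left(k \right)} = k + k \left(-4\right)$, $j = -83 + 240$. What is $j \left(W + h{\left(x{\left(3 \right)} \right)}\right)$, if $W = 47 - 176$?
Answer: $- \frac{140358}{7} \approx -20051.0$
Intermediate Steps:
$j = 157$
$x{\left(k \right)} = - 3 k$ ($x{\left(k \right)} = k - 4 k = - 3 k$)
$h{\left(L \right)} = \frac{9}{7}$ ($h{\left(L \right)} = \left(-2\right) \left(- \frac{1}{7}\right) + 1 = \frac{2}{7} + 1 = \frac{9}{7}$)
$W = -129$
$j \left(W + h{\left(x{\left(3 \right)} \right)}\right) = 157 \left(-129 + \frac{9}{7}\right) = 157 \left(- \frac{894}{7}\right) = - \frac{140358}{7}$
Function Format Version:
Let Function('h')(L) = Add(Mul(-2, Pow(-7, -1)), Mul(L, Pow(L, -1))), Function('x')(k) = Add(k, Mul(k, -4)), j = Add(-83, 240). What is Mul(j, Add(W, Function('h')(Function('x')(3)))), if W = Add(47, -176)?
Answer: Rational(-140358, 7) ≈ -20051.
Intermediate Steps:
j = 157
Function('x')(k) = Mul(-3, k) (Function('x')(k) = Add(k, Mul(-4, k)) = Mul(-3, k))
Function('h')(L) = Rational(9, 7) (Function('h')(L) = Add(Mul(-2, Rational(-1, 7)), 1) = Add(Rational(2, 7), 1) = Rational(9, 7))
W = -129
Mul(j, Add(W, Function('h')(Function('x')(3)))) = Mul(157, Add(-129, Rational(9, 7))) = Mul(157, Rational(-894, 7)) = Rational(-140358, 7)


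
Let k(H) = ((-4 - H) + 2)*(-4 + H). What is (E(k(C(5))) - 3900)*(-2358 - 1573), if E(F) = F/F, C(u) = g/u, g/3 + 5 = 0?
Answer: 15326969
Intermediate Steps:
g = -15 (g = -15 + 3*0 = -15 + 0 = -15)
C(u) = -15/u
k(H) = (-4 + H)*(-2 - H) (k(H) = (-2 - H)*(-4 + H) = (-4 + H)*(-2 - H))
E(F) = 1
(E(k(C(5))) - 3900)*(-2358 - 1573) = (1 - 3900)*(-2358 - 1573) = -3899*(-3931) = 15326969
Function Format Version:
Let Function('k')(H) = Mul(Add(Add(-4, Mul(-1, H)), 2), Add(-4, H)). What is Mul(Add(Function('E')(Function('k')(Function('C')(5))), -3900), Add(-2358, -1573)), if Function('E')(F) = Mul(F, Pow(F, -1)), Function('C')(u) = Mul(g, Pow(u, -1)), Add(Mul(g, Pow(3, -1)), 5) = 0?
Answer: 15326969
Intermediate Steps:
g = -15 (g = Add(-15, Mul(3, 0)) = Add(-15, 0) = -15)
Function('C')(u) = Mul(-15, Pow(u, -1))
Function('k')(H) = Mul(Add(-4, H), Add(-2, Mul(-1, H))) (Function('k')(H) = Mul(Add(-2, Mul(-1, H)), Add(-4, H)) = Mul(Add(-4, H), Add(-2, Mul(-1, H))))
Function('E')(F) = 1
Mul(Add(Function('E')(Function('k')(Function('C')(5))), -3900), Add(-2358, -1573)) = Mul(Add(1, -3900), Add(-2358, -1573)) = Mul(-3899, -3931) = 15326969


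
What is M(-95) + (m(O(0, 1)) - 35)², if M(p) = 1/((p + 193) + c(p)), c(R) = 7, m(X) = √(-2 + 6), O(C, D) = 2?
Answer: 114346/105 ≈ 1089.0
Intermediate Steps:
m(X) = 2 (m(X) = √4 = 2)
M(p) = 1/(200 + p) (M(p) = 1/((p + 193) + 7) = 1/((193 + p) + 7) = 1/(200 + p))
M(-95) + (m(O(0, 1)) - 35)² = 1/(200 - 95) + (2 - 35)² = 1/105 + (-33)² = 1/105 + 1089 = 114346/105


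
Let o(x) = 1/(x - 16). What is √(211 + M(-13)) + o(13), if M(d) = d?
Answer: -⅓ + 3*√22 ≈ 13.738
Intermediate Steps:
o(x) = 1/(-16 + x)
√(211 + M(-13)) + o(13) = √(211 - 13) + 1/(-16 + 13) = √198 + 1/(-3) = 3*√22 - ⅓ = -⅓ + 3*√22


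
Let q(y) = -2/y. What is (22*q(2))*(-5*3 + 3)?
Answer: 264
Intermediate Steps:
(22*q(2))*(-5*3 + 3) = (22*(-2/2))*(-5*3 + 3) = (22*(-2*½))*(-15 + 3) = (22*(-1))*(-12) = -22*(-12) = 264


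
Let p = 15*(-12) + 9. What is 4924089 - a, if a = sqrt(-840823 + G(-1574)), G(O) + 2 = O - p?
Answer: 4924089 - 2*I*sqrt(210557) ≈ 4.9241e+6 - 917.73*I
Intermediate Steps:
p = -171 (p = -180 + 9 = -171)
G(O) = 169 + O (G(O) = -2 + (O - 1*(-171)) = -2 + (O + 171) = -2 + (171 + O) = 169 + O)
a = 2*I*sqrt(210557) (a = sqrt(-840823 + (169 - 1574)) = sqrt(-840823 - 1405) = sqrt(-842228) = 2*I*sqrt(210557) ≈ 917.73*I)
4924089 - a = 4924089 - 2*I*sqrt(210557)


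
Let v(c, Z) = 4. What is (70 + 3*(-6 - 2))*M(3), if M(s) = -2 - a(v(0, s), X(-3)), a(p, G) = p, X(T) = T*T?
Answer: -276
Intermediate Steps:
X(T) = T²
M(s) = -6 (M(s) = -2 - 1*4 = -2 - 4 = -6)
(70 + 3*(-6 - 2))*M(3) = (70 + 3*(-6 - 2))*(-6) = (70 + 3*(-8))*(-6) = (70 - 24)*(-6) = 46*(-6) = -276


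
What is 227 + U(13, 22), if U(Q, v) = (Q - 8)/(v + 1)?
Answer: 5226/23 ≈ 227.22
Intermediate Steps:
U(Q, v) = (-8 + Q)/(1 + v)
227 + U(13, 22) = 227 + (-8 + 13)/(1 + 22) = 227 + 5/23 = 5226/23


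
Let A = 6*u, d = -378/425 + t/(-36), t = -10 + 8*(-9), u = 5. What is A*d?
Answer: 10621/255 ≈ 41.651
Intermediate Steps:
t = -82 (t = -10 - 72 = -82)
d = 10621/7650 (d = -378/425 - 82/(-36) = -378*1/425 - 82*(-1/36) = -378/425 + 41/18 = 10621/7650 ≈ 1.3884)
A = 30 (A = 6*5 = 30)
A*d = 30*(10621/7650) = 10621/255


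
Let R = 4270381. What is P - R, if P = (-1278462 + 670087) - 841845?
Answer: -5720601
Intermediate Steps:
P = -1450220 (P = -608375 - 841845 = -1450220)
P - R = -1450220 - 1*4270381 = -1450220 - 4270381 = -5720601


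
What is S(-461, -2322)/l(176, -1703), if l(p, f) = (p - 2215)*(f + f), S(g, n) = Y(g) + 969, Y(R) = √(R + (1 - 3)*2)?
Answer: 969/6944834 + I*√465/6944834 ≈ 0.00013953 + 3.105e-6*I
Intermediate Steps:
Y(R) = √(-4 + R) (Y(R) = √(R - 2*2) = √(R - 4) = √(-4 + R))
S(g, n) = 969 + √(-4 + g) (S(g, n) = √(-4 + g) + 969 = 969 + √(-4 + g))
l(p, f) = 2*f*(-2215 + p) (l(p, f) = (-2215 + p)*(2*f) = 2*f*(-2215 + p))
S(-461, -2322)/l(176, -1703) = (969 + √(-4 - 461))/((2*(-1703)*(-2215 + 176))) = (969 + √(-465))/((2*(-1703)*(-2039))) = (969 + I*√465)/6944834 = (969 + I*√465)*(1/6944834) = 969/6944834 + I*√465/6944834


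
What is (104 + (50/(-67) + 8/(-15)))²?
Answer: 10657258756/1010025 ≈ 10551.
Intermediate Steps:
(104 + (50/(-67) + 8/(-15)))² = (104 + (50*(-1/67) + 8*(-1/15)))² = (104 + (-50/67 - 8/15))² = (104 - 1286/1005)² = (103234/1005)² = 10657258756/1010025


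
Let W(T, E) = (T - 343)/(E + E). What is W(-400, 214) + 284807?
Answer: 121896653/428 ≈ 2.8481e+5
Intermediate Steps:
W(T, E) = (-343 + T)/(2*E) (W(T, E) = (-343 + T)/((2*E)) = (-343 + T)*(1/(2*E)) = (-343 + T)/(2*E))
W(-400, 214) + 284807 = (1/2)*(-343 - 400)/214 + 284807 = (1/2)*(1/214)*(-743) + 284807 = -743/428 + 284807 = 121896653/428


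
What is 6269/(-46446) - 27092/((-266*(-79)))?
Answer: -695025899/488008122 ≈ -1.4242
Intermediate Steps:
6269/(-46446) - 27092/((-266*(-79))) = 6269*(-1/46446) - 27092/21014 = -6269/46446 - 27092*1/21014 = -6269/46446 - 13546/10507 = -695025899/488008122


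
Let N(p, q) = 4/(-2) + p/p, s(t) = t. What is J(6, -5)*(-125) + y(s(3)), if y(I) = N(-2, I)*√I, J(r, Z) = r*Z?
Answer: 3750 - √3 ≈ 3748.3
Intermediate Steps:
J(r, Z) = Z*r
N(p, q) = -1 (N(p, q) = 4*(-½) + 1 = -2 + 1 = -1)
y(I) = -√I
J(6, -5)*(-125) + y(s(3)) = -5*6*(-125) - √3 = -30*(-125) - √3 = 3750 - √3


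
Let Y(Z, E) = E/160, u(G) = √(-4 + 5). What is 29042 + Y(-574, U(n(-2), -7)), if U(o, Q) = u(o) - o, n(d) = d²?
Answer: 4646717/160 ≈ 29042.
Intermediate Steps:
u(G) = 1 (u(G) = √1 = 1)
U(o, Q) = 1 - o
Y(Z, E) = E/160 (Y(Z, E) = E*(1/160) = E/160)
29042 + Y(-574, U(n(-2), -7)) = 29042 + (1 - 1*(-2)²)/160 = 29042 + (1 - 1*4)/160 = 29042 + (1 - 4)/160 = 29042 + (1/160)*(-3) = 29042 - 3/160 = 4646717/160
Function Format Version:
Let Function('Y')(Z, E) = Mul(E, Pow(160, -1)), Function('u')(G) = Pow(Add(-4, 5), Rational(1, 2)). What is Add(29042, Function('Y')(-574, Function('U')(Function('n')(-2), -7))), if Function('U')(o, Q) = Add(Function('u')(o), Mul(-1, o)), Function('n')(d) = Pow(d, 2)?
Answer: Rational(4646717, 160) ≈ 29042.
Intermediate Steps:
Function('u')(G) = 1 (Function('u')(G) = Pow(1, Rational(1, 2)) = 1)
Function('U')(o, Q) = Add(1, Mul(-1, o))
Function('Y')(Z, E) = Mul(Rational(1, 160), E) (Function('Y')(Z, E) = Mul(E, Rational(1, 160)) = Mul(Rational(1, 160), E))
Add(29042, Function('Y')(-574, Function('U')(Function('n')(-2), -7))) = Add(29042, Mul(Rational(1, 160), Add(1, Mul(-1, Pow(-2, 2))))) = Add(29042, Mul(Rational(1, 160), Add(1, Mul(-1, 4)))) = Add(29042, Mul(Rational(1, 160), Add(1, -4))) = Add(29042, Mul(Rational(1, 160), -3)) = Add(29042, Rational(-3, 160)) = Rational(4646717, 160)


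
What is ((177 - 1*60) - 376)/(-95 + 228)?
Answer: -37/19 ≈ -1.9474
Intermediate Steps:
((177 - 1*60) - 376)/(-95 + 228) = ((177 - 60) - 376)/133 = (117 - 376)*(1/133) = -259*1/133 = -37/19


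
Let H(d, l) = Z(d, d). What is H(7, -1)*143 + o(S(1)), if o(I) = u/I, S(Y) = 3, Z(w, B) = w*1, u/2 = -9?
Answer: 995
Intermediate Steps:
u = -18 (u = 2*(-9) = -18)
Z(w, B) = w
H(d, l) = d
o(I) = -18/I
H(7, -1)*143 + o(S(1)) = 7*143 - 18/3 = 1001 - 18*⅓ = 1001 - 6 = 995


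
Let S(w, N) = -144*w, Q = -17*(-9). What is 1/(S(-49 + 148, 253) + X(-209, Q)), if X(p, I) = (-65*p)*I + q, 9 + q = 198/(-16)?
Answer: 8/16513821 ≈ 4.8444e-7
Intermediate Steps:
q = -171/8 (q = -9 + 198/(-16) = -9 + 198*(-1/16) = -9 - 99/8 = -171/8 ≈ -21.375)
Q = 153
X(p, I) = -171/8 - 65*I*p (X(p, I) = (-65*p)*I - 171/8 = -65*I*p - 171/8 = -171/8 - 65*I*p)
1/(S(-49 + 148, 253) + X(-209, Q)) = 1/(-144*(-49 + 148) + (-171/8 - 65*153*(-209))) = 1/(-144*99 + (-171/8 + 2078505)) = 1/(-14256 + 16627869/8) = 1/(16513821/8) = 8/16513821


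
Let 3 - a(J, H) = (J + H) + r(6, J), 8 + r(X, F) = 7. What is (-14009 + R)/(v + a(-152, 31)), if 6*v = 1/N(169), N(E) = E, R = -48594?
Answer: -63479442/126751 ≈ -500.82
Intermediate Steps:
r(X, F) = -1 (r(X, F) = -8 + 7 = -1)
a(J, H) = 4 - H - J (a(J, H) = 3 - ((J + H) - 1) = 3 - ((H + J) - 1) = 3 - (-1 + H + J) = 3 + (1 - H - J) = 4 - H - J)
v = 1/1014 (v = (⅙)/169 = (⅙)*(1/169) = 1/1014 ≈ 0.00098619)
(-14009 + R)/(v + a(-152, 31)) = (-14009 - 48594)/(1/1014 + (4 - 1*31 - 1*(-152))) = -62603/(1/1014 + (4 - 31 + 152)) = -62603/(1/1014 + 125) = -62603/126751/1014 = -62603*1014/126751 = -63479442/126751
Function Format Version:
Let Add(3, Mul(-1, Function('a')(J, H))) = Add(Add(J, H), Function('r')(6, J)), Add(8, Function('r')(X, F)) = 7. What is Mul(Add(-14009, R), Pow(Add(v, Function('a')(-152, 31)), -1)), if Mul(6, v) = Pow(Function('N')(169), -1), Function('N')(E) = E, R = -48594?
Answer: Rational(-63479442, 126751) ≈ -500.82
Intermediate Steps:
Function('r')(X, F) = -1 (Function('r')(X, F) = Add(-8, 7) = -1)
Function('a')(J, H) = Add(4, Mul(-1, H), Mul(-1, J)) (Function('a')(J, H) = Add(3, Mul(-1, Add(Add(J, H), -1))) = Add(3, Mul(-1, Add(Add(H, J), -1))) = Add(3, Mul(-1, Add(-1, H, J))) = Add(3, Add(1, Mul(-1, H), Mul(-1, J))) = Add(4, Mul(-1, H), Mul(-1, J)))
v = Rational(1, 1014) (v = Mul(Rational(1, 6), Pow(169, -1)) = Mul(Rational(1, 6), Rational(1, 169)) = Rational(1, 1014) ≈ 0.00098619)
Mul(Add(-14009, R), Pow(Add(v, Function('a')(-152, 31)), -1)) = Mul(Add(-14009, -48594), Pow(Add(Rational(1, 1014), Add(4, Mul(-1, 31), Mul(-1, -152))), -1)) = Mul(-62603, Pow(Add(Rational(1, 1014), Add(4, -31, 152)), -1)) = Mul(-62603, Pow(Add(Rational(1, 1014), 125), -1)) = Mul(-62603, Pow(Rational(126751, 1014), -1)) = Mul(-62603, Rational(1014, 126751)) = Rational(-63479442, 126751)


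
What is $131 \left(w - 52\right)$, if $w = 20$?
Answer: $-4192$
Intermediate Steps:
$131 \left(w - 52\right) = 131 \left(20 - 52\right) = 131 \left(-32\right) = -4192$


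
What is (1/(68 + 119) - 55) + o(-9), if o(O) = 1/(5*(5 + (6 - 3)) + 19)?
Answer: -606569/11033 ≈ -54.978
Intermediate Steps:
o(O) = 1/59 (o(O) = 1/(5*(5 + 3) + 19) = 1/(5*8 + 19) = 1/(40 + 19) = 1/59)
(1/(68 + 119) - 55) + o(-9) = (1/(68 + 119) - 55) + 1/59 = (1/187 - 55) + 1/59 = -10284/187 + 1/59 = -606569/11033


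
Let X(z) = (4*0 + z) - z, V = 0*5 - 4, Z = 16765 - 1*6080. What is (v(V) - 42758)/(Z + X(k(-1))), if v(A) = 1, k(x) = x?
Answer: -42757/10685 ≈ -4.0016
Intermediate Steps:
Z = 10685 (Z = 16765 - 6080 = 10685)
V = -4 (V = 0 - 4 = -4)
X(z) = 0 (X(z) = (0 + z) - z = z - z = 0)
(v(V) - 42758)/(Z + X(k(-1))) = (1 - 42758)/(10685 + 0) = -42757/10685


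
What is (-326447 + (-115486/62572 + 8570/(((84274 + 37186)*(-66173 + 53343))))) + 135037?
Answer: -466604356544645821/2437698434740 ≈ -1.9141e+5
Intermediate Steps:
(-326447 + (-115486/62572 + 8570/(((84274 + 37186)*(-66173 + 53343))))) + 135037 = (-326447 + (-115486*1/62572 + 8570/((121460*(-12830))))) + 135037 = (-326447 + (-57743/31286 + 8570/(-1558331800))) + 135037 = (-326447 + (-57743/31286 + 8570*(-1/1558331800))) + 135037 = (-326447 + (-57743/31286 - 857/155833180)) + 135037 = (-326447 - 4499151062421/2437698434740) + 135037 = -795783840076631201/2437698434740 + 135037 = -466604356544645821/2437698434740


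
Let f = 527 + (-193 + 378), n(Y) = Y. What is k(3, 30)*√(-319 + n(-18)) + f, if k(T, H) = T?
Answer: 712 + 3*I*√337 ≈ 712.0 + 55.073*I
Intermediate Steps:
f = 712 (f = 527 + 185 = 712)
k(3, 30)*√(-319 + n(-18)) + f = 3*√(-319 - 18) + 712 = 3*√(-337) + 712 = 3*(I*√337) + 712 = 3*I*√337 + 712 = 712 + 3*I*√337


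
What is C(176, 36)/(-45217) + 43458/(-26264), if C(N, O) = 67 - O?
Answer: -982927285/593789644 ≈ -1.6553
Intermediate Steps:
C(176, 36)/(-45217) + 43458/(-26264) = (67 - 1*36)/(-45217) + 43458/(-26264) = (67 - 36)*(-1/45217) + 43458*(-1/26264) = 31*(-1/45217) - 21729/13132 = -31/45217 - 21729/13132 = -982927285/593789644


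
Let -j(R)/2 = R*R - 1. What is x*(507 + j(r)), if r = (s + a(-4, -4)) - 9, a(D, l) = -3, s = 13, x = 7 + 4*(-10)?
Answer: -16731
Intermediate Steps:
x = -33 (x = 7 - 40 = -33)
r = 1 (r = (13 - 3) - 9 = 10 - 9 = 1)
j(R) = 2 - 2*R² (j(R) = -2*(R*R - 1) = -2*(R² - 1) = -2*(-1 + R²) = 2 - 2*R²)
x*(507 + j(r)) = -33*(507 + (2 - 2*1²)) = -33*(507 + (2 - 2*1)) = -33*(507 + (2 - 2)) = -33*(507 + 0) = -33*507 = -16731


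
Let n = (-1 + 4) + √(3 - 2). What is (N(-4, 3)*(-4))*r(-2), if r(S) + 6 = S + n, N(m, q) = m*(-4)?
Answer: 256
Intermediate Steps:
N(m, q) = -4*m
n = 4 (n = 3 + √1 = 3 + 1 = 4)
r(S) = -2 + S (r(S) = -6 + (S + 4) = -6 + (4 + S) = -2 + S)
(N(-4, 3)*(-4))*r(-2) = (-4*(-4)*(-4))*(-2 - 2) = (16*(-4))*(-4) = -64*(-4) = 256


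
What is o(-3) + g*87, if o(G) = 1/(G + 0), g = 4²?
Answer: 4175/3 ≈ 1391.7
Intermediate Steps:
g = 16
o(G) = 1/G
o(-3) + g*87 = 1/(-3) + 16*87 = -⅓ + 1392 = 4175/3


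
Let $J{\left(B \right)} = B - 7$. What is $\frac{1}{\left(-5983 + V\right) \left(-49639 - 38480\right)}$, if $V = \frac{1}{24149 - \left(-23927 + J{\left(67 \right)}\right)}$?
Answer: $\frac{48016}{25314802263513} \approx 1.8968 \cdot 10^{-9}$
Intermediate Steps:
$J{\left(B \right)} = -7 + B$
$V = \frac{1}{48016}$ ($V = \frac{1}{24149 + \left(23927 - \left(-7 + 67\right)\right)} = \frac{1}{24149 + \left(23927 - 60\right)} = \frac{1}{24149 + 23867} = \frac{1}{48016} \approx 2.0826 \cdot 10^{-5}$)
$\frac{1}{\left(-5983 + V\right) \left(-49639 - 38480\right)} = \frac{1}{\left(-5983 + \frac{1}{48016}\right) \left(-49639 - 38480\right)} = \frac{1}{\left(- \frac{287279727}{48016}\right) \left(-88119\right)} = \frac{1}{\frac{25314802263513}{48016}} = \frac{48016}{25314802263513}$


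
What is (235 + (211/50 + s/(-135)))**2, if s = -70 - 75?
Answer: 105233413609/1822500 ≈ 57741.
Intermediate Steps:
s = -145
(235 + (211/50 + s/(-135)))**2 = (235 + (211/50 - 145/(-135)))**2 = (235 + (211*(1/50) - 145*(-1/135)))**2 = (235 + (211/50 + 29/27))**2 = (235 + 7147/1350)**2 = (324397/1350)**2 = 105233413609/1822500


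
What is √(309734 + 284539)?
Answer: √594273 ≈ 770.89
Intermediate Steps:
√(309734 + 284539) = √594273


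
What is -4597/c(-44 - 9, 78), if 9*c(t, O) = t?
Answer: 41373/53 ≈ 780.62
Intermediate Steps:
c(t, O) = t/9
-4597/c(-44 - 9, 78) = -4597*9/(-44 - 9) = -4597/((⅑)*(-53)) = -4597/(-53/9) = -4597*(-9/53) = 41373/53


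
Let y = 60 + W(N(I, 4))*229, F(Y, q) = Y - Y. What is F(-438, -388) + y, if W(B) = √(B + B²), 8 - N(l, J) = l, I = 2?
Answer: 60 + 229*√42 ≈ 1544.1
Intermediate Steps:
N(l, J) = 8 - l
F(Y, q) = 0
y = 60 + 229*√42 (y = 60 + √((8 - 1*2)*(1 + (8 - 1*2)))*229 = 60 + √((8 - 2)*(1 + (8 - 2)))*229 = 60 + √(6*(1 + 6))*229 = 60 + √(6*7)*229 = 60 + √42*229 = 60 + 229*√42 ≈ 1544.1)
F(-438, -388) + y = 0 + (60 + 229*√42) = 60 + 229*√42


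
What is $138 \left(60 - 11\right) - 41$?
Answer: $6721$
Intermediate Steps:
$138 \left(60 - 11\right) - 41 = 138 \cdot 49 - 41 = 6762 - 41 = 6721$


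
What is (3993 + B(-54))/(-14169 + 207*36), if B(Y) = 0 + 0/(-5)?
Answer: -1331/2239 ≈ -0.59446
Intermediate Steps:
B(Y) = 0 (B(Y) = 0 + 0*(-⅕) = 0 + 0 = 0)
(3993 + B(-54))/(-14169 + 207*36) = (3993 + 0)/(-14169 + 207*36) = 3993/(-14169 + 7452) = 3993/(-6717) = 3993*(-1/6717) = -1331/2239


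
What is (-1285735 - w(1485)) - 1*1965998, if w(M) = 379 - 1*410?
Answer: -3251702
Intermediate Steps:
w(M) = -31 (w(M) = 379 - 410 = -31)
(-1285735 - w(1485)) - 1*1965998 = (-1285735 - 1*(-31)) - 1*1965998 = (-1285735 + 31) - 1965998 = -1285704 - 1965998 = -3251702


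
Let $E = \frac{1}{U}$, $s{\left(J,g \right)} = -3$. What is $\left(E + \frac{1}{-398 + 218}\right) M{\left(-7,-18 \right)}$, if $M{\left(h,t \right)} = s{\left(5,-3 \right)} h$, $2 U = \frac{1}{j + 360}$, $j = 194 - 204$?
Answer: $\frac{881993}{60} \approx 14700.0$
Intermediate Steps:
$j = -10$
$U = \frac{1}{700}$ ($U = \frac{1}{2 \left(-10 + 360\right)} = \frac{1}{2 \cdot 350} = \frac{1}{2} \cdot \frac{1}{350} = \frac{1}{700} \approx 0.0014286$)
$M{\left(h,t \right)} = - 3 h$
$E = 700$ ($E = \frac{1}{\frac{1}{700}} = 700$)
$\left(E + \frac{1}{-398 + 218}\right) M{\left(-7,-18 \right)} = \left(700 + \frac{1}{-398 + 218}\right) \left(\left(-3\right) \left(-7\right)\right) = \left(700 + \frac{1}{-180}\right) 21 = \left(700 - \frac{1}{180}\right) 21 = \frac{125999}{180} \cdot 21 = \frac{881993}{60}$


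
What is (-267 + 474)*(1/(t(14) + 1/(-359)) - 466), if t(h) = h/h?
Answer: -34459083/358 ≈ -96254.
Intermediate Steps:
t(h) = 1
(-267 + 474)*(1/(t(14) + 1/(-359)) - 466) = (-267 + 474)*(1/(1 + 1/(-359)) - 466) = 207*(1/(1 - 1/359) - 466) = 207*(1/(358/359) - 466) = 207*(359/358 - 466) = 207*(-166469/358) = -34459083/358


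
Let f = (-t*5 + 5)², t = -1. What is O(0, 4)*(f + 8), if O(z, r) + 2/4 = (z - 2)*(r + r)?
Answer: -1782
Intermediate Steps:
f = 100 (f = (-1*(-1)*5 + 5)² = (1*5 + 5)² = (5 + 5)² = 10² = 100)
O(z, r) = -½ + 2*r*(-2 + z) (O(z, r) = -½ + (z - 2)*(r + r) = -½ + (-2 + z)*(2*r) = -½ + 2*r*(-2 + z))
O(0, 4)*(f + 8) = (-½ - 4*4 + 2*4*0)*(100 + 8) = (-½ - 16 + 0)*108 = -33/2*108 = -1782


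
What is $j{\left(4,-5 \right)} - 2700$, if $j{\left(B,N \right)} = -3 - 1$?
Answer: $-2704$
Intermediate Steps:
$j{\left(B,N \right)} = -4$
$j{\left(4,-5 \right)} - 2700 = -4 - 2700 = -2704$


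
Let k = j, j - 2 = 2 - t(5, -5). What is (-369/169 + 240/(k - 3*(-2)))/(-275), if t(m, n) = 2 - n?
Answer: -13151/46475 ≈ -0.28297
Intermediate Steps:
j = -3 (j = 2 + (2 - (2 - 1*(-5))) = 2 + (2 - (2 + 5)) = 2 + (2 - 1*7) = 2 + (2 - 7) = 2 - 5 = -3)
k = -3
(-369/169 + 240/(k - 3*(-2)))/(-275) = (-369/169 + 240/(-3 - 3*(-2)))/(-275) = (-369*1/169 + 240/(-3 + 6))*(-1/275) = (-369/169 + 240/3)*(-1/275) = (-369/169 + 240*(⅓))*(-1/275) = (-369/169 + 80)*(-1/275) = (13151/169)*(-1/275) = -13151/46475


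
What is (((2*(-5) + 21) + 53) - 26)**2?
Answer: 1444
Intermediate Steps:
(((2*(-5) + 21) + 53) - 26)**2 = (((-10 + 21) + 53) - 26)**2 = ((11 + 53) - 26)**2 = (64 - 26)**2 = 38**2 = 1444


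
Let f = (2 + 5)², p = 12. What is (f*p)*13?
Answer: 7644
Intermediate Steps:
f = 49 (f = 7² = 49)
(f*p)*13 = (49*12)*13 = 588*13 = 7644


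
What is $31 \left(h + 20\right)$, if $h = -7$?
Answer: $403$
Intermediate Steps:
$31 \left(h + 20\right) = 31 \left(-7 + 20\right) = 31 \cdot 13 = 403$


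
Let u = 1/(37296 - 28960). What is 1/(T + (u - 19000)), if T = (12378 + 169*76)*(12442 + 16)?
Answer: 8336/2619143491137 ≈ 3.1827e-9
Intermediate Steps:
u = 1/8336 ≈ 0.00011996
T = 314215676 (T = (12378 + 12844)*12458 = 25222*12458 = 314215676)
1/(T + (u - 19000)) = 1/(314215676 + (1/8336 - 19000)) = 1/(314215676 - 158383999/8336) = 1/(2619143491137/8336) = 8336/2619143491137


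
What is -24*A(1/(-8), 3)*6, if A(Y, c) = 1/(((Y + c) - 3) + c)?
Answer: -1152/23 ≈ -50.087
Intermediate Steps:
A(Y, c) = 1/(-3 + Y + 2*c) (A(Y, c) = 1/((-3 + Y + c) + c) = 1/(-3 + Y + 2*c))
-24*A(1/(-8), 3)*6 = -24/(-3 + 1/(-8) + 2*3)*6 = -24/(-3 - ⅛ + 6)*6 = -24/23/8*6 = -24*8/23*6 = -192/23*6 = -1152/23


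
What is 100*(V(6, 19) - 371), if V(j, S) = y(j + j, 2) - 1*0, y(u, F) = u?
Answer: -35900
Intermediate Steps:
V(j, S) = 2*j (V(j, S) = (j + j) - 1*0 = 2*j + 0 = 2*j)
100*(V(6, 19) - 371) = 100*(2*6 - 371) = 100*(12 - 371) = 100*(-359) = -35900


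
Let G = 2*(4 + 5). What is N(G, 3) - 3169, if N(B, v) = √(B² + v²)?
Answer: -3169 + 3*√37 ≈ -3150.8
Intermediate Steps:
G = 18 (G = 2*9 = 18)
N(G, 3) - 3169 = √(18² + 3²) - 3169 = √(324 + 9) - 3169 = √333 - 3169 = 3*√37 - 3169 = -3169 + 3*√37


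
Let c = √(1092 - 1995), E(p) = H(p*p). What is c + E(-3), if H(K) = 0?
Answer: I*√903 ≈ 30.05*I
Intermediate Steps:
E(p) = 0
c = I*√903 (c = √(-903) = I*√903 ≈ 30.05*I)
c + E(-3) = I*√903 + 0 = I*√903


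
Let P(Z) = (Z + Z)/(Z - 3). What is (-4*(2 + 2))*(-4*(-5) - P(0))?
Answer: -320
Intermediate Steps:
P(Z) = 2*Z/(-3 + Z) (P(Z) = (2*Z)/(-3 + Z) = 2*Z/(-3 + Z))
(-4*(2 + 2))*(-4*(-5) - P(0)) = (-4*(2 + 2))*(-4*(-5) - 2*0/(-3 + 0)) = (-4*4)*(20 - 2*0/(-3)) = -16*(20 - 2*0*(-1)/3) = -16*(20 - 1*0) = -16*(20 + 0) = -16*20 = -320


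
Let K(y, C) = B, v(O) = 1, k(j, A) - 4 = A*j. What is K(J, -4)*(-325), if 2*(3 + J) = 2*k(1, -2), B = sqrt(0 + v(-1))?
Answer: -325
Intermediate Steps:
k(j, A) = 4 + A*j
B = 1 (B = sqrt(0 + 1) = sqrt(1) = 1)
J = -1 (J = -3 + (2*(4 - 2*1))/2 = -3 + (2*(4 - 2))/2 = -3 + (2*2)/2 = -3 + (1/2)*4 = -3 + 2 = -1)
K(y, C) = 1
K(J, -4)*(-325) = 1*(-325) = -325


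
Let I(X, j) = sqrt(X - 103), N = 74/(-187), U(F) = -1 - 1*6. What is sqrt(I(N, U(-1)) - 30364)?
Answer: sqrt(-1061798716 + 187*I*sqrt(3615645))/187 ≈ 0.029177 + 174.25*I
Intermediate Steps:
U(F) = -7 (U(F) = -1 - 6 = -7)
N = -74/187 (N = 74*(-1/187) = -74/187 ≈ -0.39572)
I(X, j) = sqrt(-103 + X)
sqrt(I(N, U(-1)) - 30364) = sqrt(sqrt(-103 - 74/187) - 30364) = sqrt(sqrt(-19335/187) - 30364) = sqrt(I*sqrt(3615645)/187 - 30364) = sqrt(-30364 + I*sqrt(3615645)/187)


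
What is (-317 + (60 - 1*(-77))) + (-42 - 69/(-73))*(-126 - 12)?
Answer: 400446/73 ≈ 5485.6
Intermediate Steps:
(-317 + (60 - 1*(-77))) + (-42 - 69/(-73))*(-126 - 12) = (-317 + (60 + 77)) + (-42 - 69*(-1/73))*(-138) = (-317 + 137) + (-42 + 69/73)*(-138) = -180 - 2997/73*(-138) = -180 + 413586/73 = 400446/73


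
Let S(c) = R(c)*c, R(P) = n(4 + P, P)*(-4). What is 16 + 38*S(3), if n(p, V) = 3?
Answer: -1352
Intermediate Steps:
R(P) = -12 (R(P) = 3*(-4) = -12)
S(c) = -12*c
16 + 38*S(3) = 16 + 38*(-12*3) = 16 + 38*(-36) = 16 - 1368 = -1352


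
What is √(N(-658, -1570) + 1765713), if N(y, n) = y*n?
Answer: √2798773 ≈ 1673.0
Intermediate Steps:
N(y, n) = n*y
√(N(-658, -1570) + 1765713) = √(-1570*(-658) + 1765713) = √(1033060 + 1765713) = √2798773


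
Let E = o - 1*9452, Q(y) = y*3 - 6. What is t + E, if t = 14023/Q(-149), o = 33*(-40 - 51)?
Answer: -5656138/453 ≈ -12486.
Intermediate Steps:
Q(y) = -6 + 3*y (Q(y) = 3*y - 6 = -6 + 3*y)
o = -3003 (o = 33*(-91) = -3003)
t = -14023/453 (t = 14023/(-6 + 3*(-149)) = 14023/(-6 - 447) = 14023/(-453) = 14023*(-1/453) = -14023/453 ≈ -30.956)
E = -12455 (E = -3003 - 1*9452 = -3003 - 9452 = -12455)
t + E = -14023/453 - 12455 = -5656138/453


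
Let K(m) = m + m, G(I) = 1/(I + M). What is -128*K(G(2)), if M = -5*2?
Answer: 32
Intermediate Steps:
M = -10
G(I) = 1/(-10 + I) (G(I) = 1/(I - 10) = 1/(-10 + I))
K(m) = 2*m
-128*K(G(2)) = -256/(-10 + 2) = -256/(-8) = -256*(-1)/8 = -128*(-¼) = 32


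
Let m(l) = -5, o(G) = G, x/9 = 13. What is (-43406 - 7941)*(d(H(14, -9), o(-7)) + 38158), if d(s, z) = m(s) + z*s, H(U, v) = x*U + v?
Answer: -1373532250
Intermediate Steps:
x = 117 (x = 9*13 = 117)
H(U, v) = v + 117*U (H(U, v) = 117*U + v = v + 117*U)
d(s, z) = -5 + s*z (d(s, z) = -5 + z*s = -5 + s*z)
(-43406 - 7941)*(d(H(14, -9), o(-7)) + 38158) = (-43406 - 7941)*((-5 + (-9 + 117*14)*(-7)) + 38158) = -51347*((-5 + (-9 + 1638)*(-7)) + 38158) = -51347*((-5 + 1629*(-7)) + 38158) = -51347*((-5 - 11403) + 38158) = -51347*(-11408 + 38158) = -51347*26750 = -1373532250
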